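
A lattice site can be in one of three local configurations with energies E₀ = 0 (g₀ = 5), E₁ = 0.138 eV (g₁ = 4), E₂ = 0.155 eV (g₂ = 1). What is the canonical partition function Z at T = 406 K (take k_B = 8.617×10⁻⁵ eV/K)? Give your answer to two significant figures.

Z = 5.1

k_BT = 8.617×10⁻⁵ × 406 K = 0.03499 eV.
Eᵢ/kT = 0, 3.944, 4.430.
Z = Σ gᵢe^(−Eᵢ/kT) = 5·e^(−0) + 4·e^(−3.944) + 1·e^(−4.430) = 5.000 + 0.07748 + 0.01191 = 5.089.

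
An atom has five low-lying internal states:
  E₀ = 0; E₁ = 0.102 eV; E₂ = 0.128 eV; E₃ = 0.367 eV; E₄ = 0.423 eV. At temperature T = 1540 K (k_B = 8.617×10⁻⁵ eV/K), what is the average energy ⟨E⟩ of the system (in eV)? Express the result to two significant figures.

k_BT = 8.617×10⁻⁵ × 1540 K = 0.1327 eV.
Eᵢ/kT = 0, 0.7687, 0.9646, 2.766, 3.188.
Z = Σ e^(−Eᵢ/kT) = e^(−0) + e^(−0.7687) + e^(−0.9646) + e^(−2.766) + e^(−3.188) = 1.000 + 0.4636 + 0.3811 + 0.06291 + 0.04125 = 1.949.
⟨E⟩ = Σ Eᵢ e^(−Eᵢ/kT) / Z = (0·1.000 + 0.102·0.4636 + 0.128·0.3811 + 0.367·0.06291 + 0.423·0.04125) / 1.949 = 0.070 eV.

0.070 eV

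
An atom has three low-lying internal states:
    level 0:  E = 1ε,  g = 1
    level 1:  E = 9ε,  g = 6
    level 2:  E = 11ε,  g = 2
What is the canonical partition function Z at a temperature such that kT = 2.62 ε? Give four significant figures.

Eᵢ/kT = 0.381679, 3.43511, 4.19847.
Z = Σ gᵢe^(−Eᵢ/kT) = 1·e^(−0.381679) + 6·e^(−3.43511) + 2·e^(−4.19847) = 0.682714 + 0.193331 + 0.0300371 = 0.906082.

Z = 0.9061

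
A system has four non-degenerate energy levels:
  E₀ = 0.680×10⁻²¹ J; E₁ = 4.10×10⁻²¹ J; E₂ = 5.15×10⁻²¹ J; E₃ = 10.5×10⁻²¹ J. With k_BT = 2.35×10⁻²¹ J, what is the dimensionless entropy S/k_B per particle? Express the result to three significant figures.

0.827

Eᵢ/kT = 0.28936, 1.7447, 2.1915, 4.4681.
Z = Σ e^(−Eᵢ/kT) = e^(−0.28936) + e^(−1.7447) + e^(−2.1915) + e^(−4.4681) = 0.74874 + 0.17470 + 0.11175 + 0.011469 = 1.0467.
⟨E⟩ = Σ EᵢPᵢ = 1.8356 ×10⁻²¹ J.
S/k_B = ln Z + ⟨E⟩/kT = ln(1.0467) + 1.8356/2.35 = 0.045642 + 0.78111 = 0.827.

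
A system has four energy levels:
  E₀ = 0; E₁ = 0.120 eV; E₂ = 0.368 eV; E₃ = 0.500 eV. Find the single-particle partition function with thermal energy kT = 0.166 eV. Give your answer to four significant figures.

Z = 1.643

Eᵢ/kT = 0, 0.722892, 2.21687, 3.01205.
Z = Σ e^(−Eᵢ/kT) = e^(−0) + e^(−0.722892) + e^(−2.21687) + e^(−3.01205) = 1.00000 + 0.485347 + 0.108950 + 0.0491907 = 1.64349.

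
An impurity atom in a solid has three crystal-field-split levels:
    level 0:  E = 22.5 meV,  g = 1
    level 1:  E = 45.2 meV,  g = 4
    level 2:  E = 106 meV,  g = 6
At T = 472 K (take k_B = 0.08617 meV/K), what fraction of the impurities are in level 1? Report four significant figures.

0.5639

k_BT = 0.08617 × 472 K = 40.6722 meV.
Eᵢ/kT = 0.553203, 1.11132, 2.60620.
Z = Σ gᵢe^(−Eᵢ/kT) = 1·e^(−0.553203) + 4·e^(−1.11132) + 6·e^(−2.60620) = 0.575105 + 1.31650 + 0.442887 = 2.33449.
P₁ = g₁ e^(−E₁/kT) / Z = 1.31650/2.33449 = 0.5639.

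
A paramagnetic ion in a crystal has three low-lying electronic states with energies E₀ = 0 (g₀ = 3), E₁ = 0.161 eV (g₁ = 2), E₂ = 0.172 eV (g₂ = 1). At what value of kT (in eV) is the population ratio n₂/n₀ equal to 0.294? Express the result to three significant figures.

1.37 eV

n₂/n₀ = (g₂/g₀) exp[−(E₂−E₀)/kT] = 0.294.
⇒ (E₂−E₀)/kT = ln((1/3)/0.294) = ln(1.1338) = 0.12557.
kT = 0.172 eV / 0.12557 = 1.37 eV.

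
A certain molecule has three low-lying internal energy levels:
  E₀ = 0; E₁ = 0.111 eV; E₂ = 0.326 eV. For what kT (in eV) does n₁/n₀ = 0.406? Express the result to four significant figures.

n₁/n₀ = exp[−(E₁−E₀)/kT] = 0.406.
⇒ (E₁−E₀)/kT = ln(1/0.406) = ln(2.46305) = 0.901400.
kT = 0.111 eV / 0.901400 = 0.1231 eV.

0.1231 eV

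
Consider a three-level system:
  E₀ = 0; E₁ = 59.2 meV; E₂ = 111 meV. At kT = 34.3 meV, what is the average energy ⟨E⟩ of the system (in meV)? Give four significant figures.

Eᵢ/kT = 0, 1.72595, 3.23615.
Z = Σ e^(−Eᵢ/kT) = e^(−0) + e^(−1.72595) + e^(−3.23615) = 1.00000 + 0.178004 + 0.0393150 = 1.21732.
⟨E⟩ = Σ Eᵢ e^(−Eᵢ/kT) / Z = (0·1.00000 + 59.2·0.178004 + 111·0.0393150) / 1.21732 = 12.24 meV.

12.24 meV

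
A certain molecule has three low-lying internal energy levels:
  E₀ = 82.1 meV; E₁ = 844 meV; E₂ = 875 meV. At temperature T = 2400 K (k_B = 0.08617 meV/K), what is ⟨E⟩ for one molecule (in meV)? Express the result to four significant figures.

k_BT = 0.08617 × 2400 K = 206.808 meV.
Eᵢ/kT = 0.396987, 4.08108, 4.23098.
Z = Σ e^(−Eᵢ/kT) = e^(−0.396987) + e^(−4.08108) + e^(−4.23098) = 0.672343 + 0.0168892 + 0.0145381 = 0.703770.
⟨E⟩ = Σ Eᵢ e^(−Eᵢ/kT) / Z = (82.1·0.672343 + 844·0.0168892 + 875·0.0145381) / 0.703770 = 116.8 meV.

116.8 meV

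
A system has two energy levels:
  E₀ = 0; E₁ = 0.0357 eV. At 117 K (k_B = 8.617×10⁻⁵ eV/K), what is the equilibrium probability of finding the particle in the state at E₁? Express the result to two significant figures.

0.028

k_BT = 8.617×10⁻⁵ × 117 K = 0.01008 eV.
Eᵢ/kT = 0, 3.542.
Z = Σ e^(−Eᵢ/kT) = e^(−0) + e^(−3.542) = 1.000 + 0.02896 = 1.029.
P₁ = e^(−E₁/kT) / Z = 0.02896/1.029 = 0.028.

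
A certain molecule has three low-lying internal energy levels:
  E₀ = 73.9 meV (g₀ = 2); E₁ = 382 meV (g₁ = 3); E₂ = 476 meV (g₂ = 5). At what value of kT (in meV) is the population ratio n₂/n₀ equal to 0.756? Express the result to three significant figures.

n₂/n₀ = (g₂/g₀) exp[−(E₂−E₀)/kT] = 0.756.
⇒ (E₂−E₀)/kT = ln((5/2)/0.756) = ln(3.3069) = 1.1960.
kT = 402.1 meV / 1.1960 = 336 meV.

336 meV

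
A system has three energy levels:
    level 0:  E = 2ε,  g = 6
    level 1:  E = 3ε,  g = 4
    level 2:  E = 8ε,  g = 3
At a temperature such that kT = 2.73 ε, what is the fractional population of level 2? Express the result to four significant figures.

Eᵢ/kT = 0.732601, 1.09890, 2.93040.
Z = Σ gᵢe^(−Eᵢ/kT) = 6·e^(−0.732601) + 4·e^(−1.09890) + 3·e^(−2.93040) = 2.88394 + 1.33295 + 0.160127 = 4.37702.
P₂ = g₂ e^(−E₂/kT) / Z = 0.160127/4.37702 = 0.03658.

0.03658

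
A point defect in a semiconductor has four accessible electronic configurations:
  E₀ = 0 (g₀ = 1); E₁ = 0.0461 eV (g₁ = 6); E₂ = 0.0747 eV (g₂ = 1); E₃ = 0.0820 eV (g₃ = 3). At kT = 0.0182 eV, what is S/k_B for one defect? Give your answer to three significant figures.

1.36

Eᵢ/kT = 0, 2.5330, 4.1044, 4.5055.
Z = Σ gᵢe^(−Eᵢ/kT) = 1·e^(−0) + 6·e^(−2.5330) + 1·e^(−4.1044) + 3·e^(−4.5055) = 1.0000 + 0.47652 + 0.016500 + 0.033144 = 1.5262.
⟨E⟩ = Σ EᵢPᵢ = 0.016982 eV.
S/k_B = ln Z + ⟨E⟩/kT = ln(1.5262) + 0.016982/0.0182 = 0.42278 + 0.93308 = 1.36.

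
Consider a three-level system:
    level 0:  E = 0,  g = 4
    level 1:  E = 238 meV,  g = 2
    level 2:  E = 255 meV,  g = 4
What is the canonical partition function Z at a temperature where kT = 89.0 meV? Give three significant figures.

Eᵢ/kT = 0, 2.6742, 2.8652.
Z = Σ gᵢe^(−Eᵢ/kT) = 4·e^(−0) + 2·e^(−2.6742) + 4·e^(−2.8652) = 4.0000 + 0.13792 + 0.22789 = 4.3658.

Z = 4.37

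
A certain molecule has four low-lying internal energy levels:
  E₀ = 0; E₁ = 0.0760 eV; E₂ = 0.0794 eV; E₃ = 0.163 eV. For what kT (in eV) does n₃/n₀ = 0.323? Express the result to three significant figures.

n₃/n₀ = exp[−(E₃−E₀)/kT] = 0.323.
⇒ (E₃−E₀)/kT = ln(1/0.323) = ln(3.0960) = 1.1301.
kT = 0.163 eV / 1.1301 = 0.144 eV.

0.144 eV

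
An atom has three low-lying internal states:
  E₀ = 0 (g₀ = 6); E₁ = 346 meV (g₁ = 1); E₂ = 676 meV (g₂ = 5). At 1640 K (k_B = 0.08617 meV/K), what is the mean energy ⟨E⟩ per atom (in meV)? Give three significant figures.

9.49 meV

k_BT = 0.08617 × 1640 K = 141.32 meV.
Eᵢ/kT = 0, 2.4483, 4.7835.
Z = Σ gᵢe^(−Eᵢ/kT) = 6·e^(−0) + 1·e^(−2.4483) + 5·e^(−4.7835) = 6.0000 + 0.086440 + 0.041833 = 6.1283.
⟨E⟩ = Σ Eᵢ gᵢe^(−Eᵢ/kT) / Z = (0·6.0000 + 346·0.086440 + 676·0.041833) / 6.1283 = 9.49 meV.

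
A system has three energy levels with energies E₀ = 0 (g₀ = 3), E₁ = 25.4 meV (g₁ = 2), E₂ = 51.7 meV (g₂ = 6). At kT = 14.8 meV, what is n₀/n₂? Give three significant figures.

16.4

n₀/n₂ = (g₀/g₂) exp[−(E₀−E₂)/kT] = (3/6) × exp(−(-51.7 meV)/(14.8 meV)) = (3/6) × exp(3.4932) = 16.4.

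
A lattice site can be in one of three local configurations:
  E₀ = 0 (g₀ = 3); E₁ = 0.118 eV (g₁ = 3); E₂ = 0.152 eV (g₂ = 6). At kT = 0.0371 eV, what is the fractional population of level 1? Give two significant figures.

Eᵢ/kT = 0, 3.181, 4.097.
Z = Σ gᵢe^(−Eᵢ/kT) = 3·e^(−0) + 3·e^(−3.181) + 6·e^(−4.097) = 3.000 + 0.1246 + 0.09973 = 3.224.
P₁ = g₁ e^(−E₁/kT) / Z = 0.1246/3.224 = 0.039.

0.039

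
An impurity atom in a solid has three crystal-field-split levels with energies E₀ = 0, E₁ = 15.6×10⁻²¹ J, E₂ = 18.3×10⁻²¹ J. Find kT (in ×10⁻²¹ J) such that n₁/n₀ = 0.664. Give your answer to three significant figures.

38.1 ×10⁻²¹ J

n₁/n₀ = exp[−(E₁−E₀)/kT] = 0.664.
⇒ (E₁−E₀)/kT = ln(1/0.664) = ln(1.5060) = 0.40946.
kT = 15.6 ×10⁻²¹ J / 0.40946 = 38.1 ×10⁻²¹ J.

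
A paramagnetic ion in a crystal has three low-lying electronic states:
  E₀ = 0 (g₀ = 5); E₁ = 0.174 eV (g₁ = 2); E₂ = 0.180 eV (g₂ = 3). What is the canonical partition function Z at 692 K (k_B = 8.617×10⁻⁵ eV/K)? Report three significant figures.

Z = 5.25

k_BT = 8.617×10⁻⁵ × 692 K = 0.059630 eV.
Eᵢ/kT = 0, 2.9180, 3.0186.
Z = Σ gᵢe^(−Eᵢ/kT) = 5·e^(−0) + 2·e^(−2.9180) + 3·e^(−3.0186) = 5.0000 + 0.10808 + 0.14661 = 5.2547.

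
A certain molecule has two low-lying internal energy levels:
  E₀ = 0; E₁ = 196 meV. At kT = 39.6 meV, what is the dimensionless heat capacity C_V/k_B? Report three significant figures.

Eᵢ/kT = 0, 4.9495.
Z = Σ e^(−Eᵢ/kT) = e^(−0) + e^(−4.9495) = 1.0000 + 0.0070870 = 1.0071.
⟨E⟩ = 1.3793 meV, ⟨E²⟩ = 270.33 meV².
C_V/k_B = (⟨E²⟩ − ⟨E⟩²)/(kT)² = (270.33 − 1.9025)/1568.2 = 0.171.

0.171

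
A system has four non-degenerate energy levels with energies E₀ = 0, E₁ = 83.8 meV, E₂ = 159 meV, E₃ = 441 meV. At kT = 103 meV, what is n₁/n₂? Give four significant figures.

n₁/n₂ = exp[−(E₁−E₂)/kT] = exp(−(-75.2 meV)/(103 meV)) = exp(0.730097) = 2.075.

2.075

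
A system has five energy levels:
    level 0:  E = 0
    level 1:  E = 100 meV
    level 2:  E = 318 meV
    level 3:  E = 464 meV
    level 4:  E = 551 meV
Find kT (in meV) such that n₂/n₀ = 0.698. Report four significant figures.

884.5 meV

n₂/n₀ = exp[−(E₂−E₀)/kT] = 0.698.
⇒ (E₂−E₀)/kT = ln(1/0.698) = ln(1.43266) = 0.359533.
kT = 318 meV / 0.359533 = 884.5 meV.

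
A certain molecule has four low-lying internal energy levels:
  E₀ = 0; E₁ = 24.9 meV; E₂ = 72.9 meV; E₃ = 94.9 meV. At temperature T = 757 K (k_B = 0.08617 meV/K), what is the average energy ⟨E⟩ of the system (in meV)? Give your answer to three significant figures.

k_BT = 0.08617 × 757 K = 65.231 meV.
Eᵢ/kT = 0, 0.38172, 1.1176, 1.4548.
Z = Σ e^(−Eᵢ/kT) = e^(−0) + e^(−0.38172) + e^(−1.1176) + e^(−1.4548) = 1.0000 + 0.68269 + 0.32706 + 0.23345 = 2.2432.
⟨E⟩ = Σ Eᵢ e^(−Eᵢ/kT) / Z = (0·1.0000 + 24.9·0.68269 + 72.9·0.32706 + 94.9·0.23345) / 2.2432 = 28.1 meV.

28.1 meV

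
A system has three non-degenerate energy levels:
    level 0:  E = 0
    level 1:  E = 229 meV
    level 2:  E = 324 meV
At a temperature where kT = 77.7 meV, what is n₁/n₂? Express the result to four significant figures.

n₁/n₂ = exp[−(E₁−E₂)/kT] = exp(−(-95 meV)/(77.7 meV)) = exp(1.22265) = 3.396.

3.396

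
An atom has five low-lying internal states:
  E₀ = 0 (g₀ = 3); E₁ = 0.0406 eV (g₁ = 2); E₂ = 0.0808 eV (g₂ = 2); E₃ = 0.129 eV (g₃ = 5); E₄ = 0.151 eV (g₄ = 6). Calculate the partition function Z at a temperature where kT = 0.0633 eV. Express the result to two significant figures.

Eᵢ/kT = 0, 0.6414, 1.276, 2.038, 2.385.
Z = Σ gᵢe^(−Eᵢ/kT) = 3·e^(−0) + 2·e^(−0.6414) + 2·e^(−1.276) + 5·e^(−2.038) + 6·e^(−2.385) = 3.000 + 1.053 + 0.5583 + 0.6514 + 0.5525 = 5.815.

Z = 5.8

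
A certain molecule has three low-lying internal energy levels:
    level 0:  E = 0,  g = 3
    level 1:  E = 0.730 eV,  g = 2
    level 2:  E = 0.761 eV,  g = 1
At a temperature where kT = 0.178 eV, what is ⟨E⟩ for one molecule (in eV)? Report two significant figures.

0.011 eV

Eᵢ/kT = 0, 4.101, 4.275.
Z = Σ gᵢe^(−Eᵢ/kT) = 3·e^(−0) + 2·e^(−4.101) + 1·e^(−4.275) = 3.000 + 0.03311 + 0.01391 = 3.047.
⟨E⟩ = Σ Eᵢ gᵢe^(−Eᵢ/kT) / Z = (0·3.000 + 0.730·0.03311 + 0.761·0.01391) / 3.047 = 0.011 eV.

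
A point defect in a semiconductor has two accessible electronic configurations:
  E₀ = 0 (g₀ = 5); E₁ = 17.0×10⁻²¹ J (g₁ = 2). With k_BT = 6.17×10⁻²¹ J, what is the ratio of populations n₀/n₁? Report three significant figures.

39.3

n₀/n₁ = (g₀/g₁) exp[−(E₀−E₁)/kT] = (5/2) × exp(−(-17.0 ×10⁻²¹ J)/(6.17 ×10⁻²¹ J)) = (5/2) × exp(2.7553) = 39.3.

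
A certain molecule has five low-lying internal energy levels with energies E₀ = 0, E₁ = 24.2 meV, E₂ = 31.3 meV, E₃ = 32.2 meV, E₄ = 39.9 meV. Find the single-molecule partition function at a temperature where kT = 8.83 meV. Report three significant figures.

Z = 1.13

Eᵢ/kT = 0, 2.7407, 3.5447, 3.6467, 4.5187.
Z = Σ e^(−Eᵢ/kT) = e^(−0) + e^(−2.7407) + e^(−3.5447) + e^(−3.6467) + e^(−4.5187) = 1.0000 + 0.064525 + 0.028877 + 0.026077 + 0.010903 = 1.1304.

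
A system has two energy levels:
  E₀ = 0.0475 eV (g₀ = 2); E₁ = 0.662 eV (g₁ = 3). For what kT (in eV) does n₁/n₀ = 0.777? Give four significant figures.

0.9342 eV

n₁/n₀ = (g₁/g₀) exp[−(E₁−E₀)/kT] = 0.777.
⇒ (E₁−E₀)/kT = ln((3/2)/0.777) = ln(1.93050) = 0.657779.
kT = 0.6145 eV / 0.657779 = 0.9342 eV.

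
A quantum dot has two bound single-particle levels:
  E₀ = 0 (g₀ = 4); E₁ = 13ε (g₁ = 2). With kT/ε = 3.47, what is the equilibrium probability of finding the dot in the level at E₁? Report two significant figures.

Eᵢ/kT = 0, 3.746.
Z = Σ gᵢe^(−Eᵢ/kT) = 4·e^(−0) + 2·e^(−3.746) = 4.000 + 0.04722 = 4.047.
P₁ = g₁ e^(−E₁/kT) / Z = 0.04722/4.047 = 0.012.

0.012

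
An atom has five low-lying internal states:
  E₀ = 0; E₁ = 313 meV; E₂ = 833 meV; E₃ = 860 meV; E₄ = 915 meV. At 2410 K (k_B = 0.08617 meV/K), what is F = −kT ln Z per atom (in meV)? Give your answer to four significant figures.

-49.27 meV

k_BT = 0.08617 × 2410 K = 207.670 meV.
Eᵢ/kT = 0, 1.50720, 4.01117, 4.14119, 4.40603.
Z = Σ e^(−Eᵢ/kT) = e^(−0) + e^(−1.50720) + e^(−4.01117) + e^(−4.14119) + e^(−4.40603) = 1.00000 + 0.221529 + 0.0181122 + 0.0159039 + 0.0122035 = 1.26775.
F = −kT ln Z = −207.670 × ln(1.26775) = −207.670 × 0.237244 = -49.27 meV.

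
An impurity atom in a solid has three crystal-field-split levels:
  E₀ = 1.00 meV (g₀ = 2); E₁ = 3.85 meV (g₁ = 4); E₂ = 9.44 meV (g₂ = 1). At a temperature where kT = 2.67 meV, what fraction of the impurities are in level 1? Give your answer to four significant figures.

0.4025

Eᵢ/kT = 0.374532, 1.44195, 3.53558.
Z = Σ gᵢe^(−Eᵢ/kT) = 2·e^(−0.374532) + 4·e^(−1.44195) + 1·e^(−3.53558) = 1.37522 + 0.945865 + 0.0291418 = 2.35023.
P₁ = g₁ e^(−E₁/kT) / Z = 0.945865/2.35023 = 0.4025.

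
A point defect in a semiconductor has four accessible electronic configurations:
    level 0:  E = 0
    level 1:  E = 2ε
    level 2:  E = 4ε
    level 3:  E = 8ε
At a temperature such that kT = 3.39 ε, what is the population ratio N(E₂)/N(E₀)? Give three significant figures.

n₂/n₀ = exp[−(E₂−E₀)/kT] = exp(−(4ε)/(3.39ε)) = exp(-1.1799) = 0.307.

0.307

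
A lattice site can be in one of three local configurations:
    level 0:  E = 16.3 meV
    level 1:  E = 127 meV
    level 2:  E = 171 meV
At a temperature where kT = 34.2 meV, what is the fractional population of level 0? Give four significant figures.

Eᵢ/kT = 0.476608, 3.71345, 5.00000.
Z = Σ e^(−Eᵢ/kT) = e^(−0.476608) + e^(−3.71345) + e^(−5.00000) = 0.620886 + 0.0243932 + 0.00673795 = 0.652017.
P₀ = e^(−E₀/kT) / Z = 0.620886/0.652017 = 0.9523.

0.9523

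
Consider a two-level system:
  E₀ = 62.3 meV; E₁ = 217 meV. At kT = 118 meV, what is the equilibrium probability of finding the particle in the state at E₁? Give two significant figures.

0.21

Eᵢ/kT = 0.5280, 1.839.
Z = Σ e^(−Eᵢ/kT) = e^(−0.5280) + e^(−1.839) = 0.5898 + 0.1590 = 0.7488.
P₁ = e^(−E₁/kT) / Z = 0.1590/0.7488 = 0.21.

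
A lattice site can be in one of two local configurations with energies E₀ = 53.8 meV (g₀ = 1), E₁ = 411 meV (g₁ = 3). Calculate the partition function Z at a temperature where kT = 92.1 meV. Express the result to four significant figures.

Z = 0.5922

Eᵢ/kT = 0.584148, 4.46254.
Z = Σ gᵢe^(−Eᵢ/kT) = 1·e^(−0.584148) + 3·e^(−4.46254) = 0.557581 + 0.0345991 = 0.592180.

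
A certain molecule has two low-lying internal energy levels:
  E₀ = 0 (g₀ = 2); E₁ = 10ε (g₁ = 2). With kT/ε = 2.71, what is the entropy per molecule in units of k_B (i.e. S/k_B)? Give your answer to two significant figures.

0.81

Eᵢ/kT = 0, 3.690.
Z = Σ gᵢe^(−Eᵢ/kT) = 2·e^(−0) + 2·e^(−3.690) = 2.000 + 0.04994 = 2.050.
⟨E⟩ = Σ EᵢPᵢ = 0.2436 ε.
S/k_B = ln Z + ⟨E⟩/kT = ln(2.050) + 0.2436/2.71 = 0.7178 + 0.08989 = 0.81.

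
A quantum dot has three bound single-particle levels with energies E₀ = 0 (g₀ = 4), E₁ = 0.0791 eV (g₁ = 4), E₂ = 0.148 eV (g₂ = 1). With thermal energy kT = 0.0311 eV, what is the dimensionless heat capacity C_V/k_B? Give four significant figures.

Eᵢ/kT = 0, 2.54341, 4.75884.
Z = Σ gᵢe^(−Eᵢ/kT) = 4·e^(−0) + 4·e^(−2.54341) + 1·e^(−4.75884) = 4.00000 + 0.314392 + 0.00857555 = 4.32297.
⟨E⟩ = 0.00604621 eV, ⟨E²⟩ = 0.000498484 eV².
C_V/k_B = (⟨E²⟩ − ⟨E⟩²)/(kT)² = (0.000498484 − 0.0000365567)/0.000967210 = 0.4776.

0.4776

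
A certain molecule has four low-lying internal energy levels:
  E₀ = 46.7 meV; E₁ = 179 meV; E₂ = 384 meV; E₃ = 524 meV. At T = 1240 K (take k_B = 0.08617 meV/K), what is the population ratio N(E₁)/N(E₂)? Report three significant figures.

k_BT = 0.08617 × 1240 K = 106.85 meV.
n₁/n₂ = exp[−(E₁−E₂)/kT] = exp(−(-205 meV)/(106.85 meV)) = exp(1.9186) = 6.81.

6.81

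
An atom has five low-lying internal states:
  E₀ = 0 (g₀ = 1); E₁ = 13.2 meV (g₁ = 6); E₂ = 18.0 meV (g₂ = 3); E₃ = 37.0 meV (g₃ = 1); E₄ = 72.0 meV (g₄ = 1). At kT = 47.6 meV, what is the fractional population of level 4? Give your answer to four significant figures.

Eᵢ/kT = 0, 0.277311, 0.378151, 0.777311, 1.51261.
Z = Σ gᵢe^(−Eᵢ/kT) = 1·e^(−0) + 6·e^(−0.277311) + 3·e^(−0.378151) + 1·e^(−0.777311) + 1·e^(−1.51261) = 1.00000 + 4.54691 + 2.05538 + 0.459640 + 0.220334 = 8.28226.
P₄ = g₄ e^(−E₄/kT) / Z = 0.220334/8.28226 = 0.02660.

0.02660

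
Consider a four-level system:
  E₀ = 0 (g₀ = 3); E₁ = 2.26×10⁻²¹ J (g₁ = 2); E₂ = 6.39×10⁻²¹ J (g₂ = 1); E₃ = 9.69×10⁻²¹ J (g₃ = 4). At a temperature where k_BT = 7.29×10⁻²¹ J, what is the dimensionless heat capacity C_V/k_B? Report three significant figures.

0.252

Eᵢ/kT = 0, 0.31001, 0.87654, 1.3292.
Z = Σ gᵢe^(−Eᵢ/kT) = 3·e^(−0) + 2·e^(−0.31001) + 1·e^(−0.87654) + 4·e^(−1.3292) = 3.0000 + 1.4669 + 0.41622 + 1.0588 = 5.9419.
⟨E⟩ = 2.7322, ⟨E²⟩ = 20.853.
C_V/k_B = (⟨E²⟩ − ⟨E⟩²)/(kT)² = (20.853 − 7.4649)/53.144 = 0.252.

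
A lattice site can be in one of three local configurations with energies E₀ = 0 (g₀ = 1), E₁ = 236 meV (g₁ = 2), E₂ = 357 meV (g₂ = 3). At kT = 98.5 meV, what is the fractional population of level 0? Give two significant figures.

0.79

Eᵢ/kT = 0, 2.396, 3.624.
Z = Σ gᵢe^(−Eᵢ/kT) = 1·e^(−0) + 2·e^(−2.396) + 3·e^(−3.624) = 1.000 + 0.1822 + 0.08003 = 1.262.
P₀ = g₀ e^(−E₀/kT) / Z = 1.000/1.262 = 0.79.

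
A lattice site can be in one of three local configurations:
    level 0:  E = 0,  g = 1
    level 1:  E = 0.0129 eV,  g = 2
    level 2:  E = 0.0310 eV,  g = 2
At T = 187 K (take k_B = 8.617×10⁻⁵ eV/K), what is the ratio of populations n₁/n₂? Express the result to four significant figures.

3.075

k_BT = 8.617×10⁻⁵ × 187 K = 0.0161138 eV.
n₁/n₂ = (g₁/g₂) exp[−(E₁−E₂)/kT] = (2/2) × exp(−(-0.0181 eV)/(0.0161138 eV)) = (2/2) × exp(1.12326) = 3.075.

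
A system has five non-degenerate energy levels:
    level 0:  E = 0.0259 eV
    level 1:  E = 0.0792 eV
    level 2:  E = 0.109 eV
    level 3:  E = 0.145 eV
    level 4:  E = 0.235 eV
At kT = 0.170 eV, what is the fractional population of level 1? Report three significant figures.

Eᵢ/kT = 0.15235, 0.46588, 0.64118, 0.85294, 1.3824.
Z = Σ e^(−Eᵢ/kT) = e^(−0.15235) + e^(−0.46588) + e^(−0.64118) + e^(−0.85294) + e^(−1.3824) = 0.85869 + 0.62758 + 0.52667 + 0.42616 + 0.25098 = 2.6901.
P₁ = e^(−E₁/kT) / Z = 0.62758/2.6901 = 0.233.

0.233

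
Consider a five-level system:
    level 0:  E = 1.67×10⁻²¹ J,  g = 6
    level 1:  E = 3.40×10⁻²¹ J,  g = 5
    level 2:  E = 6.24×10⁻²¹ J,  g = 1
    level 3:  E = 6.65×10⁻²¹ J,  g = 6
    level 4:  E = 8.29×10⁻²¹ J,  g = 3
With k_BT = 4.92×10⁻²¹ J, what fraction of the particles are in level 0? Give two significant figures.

0.47

Eᵢ/kT = 0.3394, 0.6911, 1.268, 1.352, 1.685.
Z = Σ gᵢe^(−Eᵢ/kT) = 6·e^(−0.3394) + 5·e^(−0.6911) + 1·e^(−1.268) + 6·e^(−1.352) + 3·e^(−1.685) = 4.273 + 2.505 + 0.2814 + 1.552 + 0.5563 = 9.168.
P₀ = g₀ e^(−E₀/kT) / Z = 4.273/9.168 = 0.47.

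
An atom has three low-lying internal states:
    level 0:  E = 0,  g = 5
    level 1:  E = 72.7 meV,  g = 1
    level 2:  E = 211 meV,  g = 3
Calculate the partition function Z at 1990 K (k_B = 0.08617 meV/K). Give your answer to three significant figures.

k_BT = 0.08617 × 1990 K = 171.48 meV.
Eᵢ/kT = 0, 0.42396, 1.2305.
Z = Σ gᵢe^(−Eᵢ/kT) = 5·e^(−0) + 1·e^(−0.42396) + 3·e^(−1.2305) = 5.0000 + 0.65445 + 0.87644 = 6.5309.

Z = 6.53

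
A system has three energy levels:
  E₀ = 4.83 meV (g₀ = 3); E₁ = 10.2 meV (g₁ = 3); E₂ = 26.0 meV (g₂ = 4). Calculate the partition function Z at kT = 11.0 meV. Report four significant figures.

Eᵢ/kT = 0.439091, 0.927273, 2.36364.
Z = Σ gᵢe^(−Eᵢ/kT) = 3·e^(−0.439091) + 3·e^(−0.927273) + 4·e^(−2.36364) = 1.93387 + 1.18689 + 0.376309 = 3.49707.

Z = 3.497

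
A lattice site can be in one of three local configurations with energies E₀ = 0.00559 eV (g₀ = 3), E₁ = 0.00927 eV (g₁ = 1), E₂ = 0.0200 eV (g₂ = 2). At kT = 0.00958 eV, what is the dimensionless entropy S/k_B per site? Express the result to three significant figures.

Eᵢ/kT = 0.58351, 0.96764, 2.0877.
Z = Σ gᵢe^(−Eᵢ/kT) = 3·e^(−0.58351) + 1·e^(−0.96764) + 2·e^(−2.0877) = 1.6738 + 0.37998 + 0.24794 = 2.3017.
⟨E⟩ = Σ EᵢPᵢ = 0.0077498 eV.
S/k_B = ln Z + ⟨E⟩/kT = ln(2.3017) + 0.0077498/0.00958 = 0.83365 + 0.80896 = 1.64.

1.64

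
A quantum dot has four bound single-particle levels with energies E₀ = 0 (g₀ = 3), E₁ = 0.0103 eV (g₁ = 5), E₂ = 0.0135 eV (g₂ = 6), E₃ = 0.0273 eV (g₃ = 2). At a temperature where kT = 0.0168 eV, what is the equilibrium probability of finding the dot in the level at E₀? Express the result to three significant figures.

0.341

Eᵢ/kT = 0, 0.61310, 0.80357, 1.6250.
Z = Σ gᵢe^(−Eᵢ/kT) = 3·e^(−0) + 5·e^(−0.61310) + 6·e^(−0.80357) + 2·e^(−1.6250) = 3.0000 + 2.7083 + 2.6864 + 0.39382 = 8.7885.
P₀ = g₀ e^(−E₀/kT) / Z = 3.0000/8.7885 = 0.341.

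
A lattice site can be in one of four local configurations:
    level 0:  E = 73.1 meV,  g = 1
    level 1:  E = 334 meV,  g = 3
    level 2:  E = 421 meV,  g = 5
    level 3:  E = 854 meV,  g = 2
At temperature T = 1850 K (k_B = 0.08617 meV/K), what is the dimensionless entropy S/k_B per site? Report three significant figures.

k_BT = 0.08617 × 1850 K = 159.41 meV.
Eᵢ/kT = 0.45857, 2.0952, 2.6410, 5.3573.
Z = Σ gᵢe^(−Eᵢ/kT) = 1·e^(−0.45857) + 3·e^(−2.0952) + 5·e^(−2.6410) + 2·e^(−5.3573) = 0.63219 + 0.36914 + 0.35645 + 0.0094272 = 1.3672.
⟨E⟩ = Σ EᵢPᵢ = 239.63 meV.
S/k_B = ln Z + ⟨E⟩/kT = ln(1.3672) + 239.63/159.41 = 0.31276 + 1.5032 = 1.82.

1.82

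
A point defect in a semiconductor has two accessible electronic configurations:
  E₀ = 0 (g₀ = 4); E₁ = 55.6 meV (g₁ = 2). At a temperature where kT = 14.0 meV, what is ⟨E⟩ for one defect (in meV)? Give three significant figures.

0.519 meV

Eᵢ/kT = 0, 3.9714.
Z = Σ gᵢe^(−Eᵢ/kT) = 4·e^(−0) + 2·e^(−3.9714) = 4.0000 + 0.037694 = 4.0377.
⟨E⟩ = Σ Eᵢ gᵢe^(−Eᵢ/kT) / Z = (0·4.0000 + 55.6·0.037694) / 4.0377 = 0.519 meV.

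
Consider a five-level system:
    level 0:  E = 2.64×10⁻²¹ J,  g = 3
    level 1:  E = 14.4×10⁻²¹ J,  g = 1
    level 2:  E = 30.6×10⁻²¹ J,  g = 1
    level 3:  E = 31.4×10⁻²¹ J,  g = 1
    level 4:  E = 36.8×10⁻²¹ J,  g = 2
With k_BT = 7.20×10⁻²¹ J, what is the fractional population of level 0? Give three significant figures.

Eᵢ/kT = 0.36667, 2.0000, 4.2500, 4.3611, 5.1111.
Z = Σ gᵢe^(−Eᵢ/kT) = 3·e^(−0.36667) + 1·e^(−2.0000) + 1·e^(−4.2500) + 1·e^(−4.3611) + 2·e^(−5.1111) = 2.0791 + 0.13534 + 0.014264 + 0.012764 + 0.012059 = 2.2535.
P₀ = g₀ e^(−E₀/kT) / Z = 2.0791/2.2535 = 0.923.

0.923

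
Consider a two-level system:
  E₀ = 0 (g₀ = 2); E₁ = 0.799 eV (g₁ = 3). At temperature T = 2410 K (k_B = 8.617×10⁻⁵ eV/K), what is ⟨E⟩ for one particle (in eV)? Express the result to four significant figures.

k_BT = 8.617×10⁻⁵ × 2410 K = 0.207670 eV.
Eᵢ/kT = 0, 3.84745.
Z = Σ gᵢe^(−Eᵢ/kT) = 2·e^(−0) + 3·e^(−3.84745) = 2.00000 + 0.0640022 = 2.06400.
⟨E⟩ = Σ Eᵢ gᵢe^(−Eᵢ/kT) / Z = (0·2.00000 + 0.799·0.0640022) / 2.06400 = 0.02478 eV.

0.02478 eV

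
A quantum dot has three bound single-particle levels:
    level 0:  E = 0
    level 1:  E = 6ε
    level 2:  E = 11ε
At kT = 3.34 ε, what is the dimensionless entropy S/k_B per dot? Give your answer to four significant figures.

Eᵢ/kT = 0, 1.79641, 3.29341.
Z = Σ e^(−Eᵢ/kT) = e^(−0) + e^(−1.79641) + e^(−3.29341) = 1.00000 + 0.165893 + 0.0371270 = 1.20302.
⟨E⟩ = Σ EᵢPᵢ = 1.16686 ε.
S/k_B = ln Z + ⟨E⟩/kT = ln(1.20302) + 1.16686/3.34 = 0.184835 + 0.349359 = 0.5342.

0.5342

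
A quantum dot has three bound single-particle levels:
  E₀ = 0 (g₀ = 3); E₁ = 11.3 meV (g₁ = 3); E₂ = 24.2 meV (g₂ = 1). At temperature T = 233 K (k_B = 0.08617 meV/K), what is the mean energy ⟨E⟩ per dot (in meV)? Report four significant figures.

5.303 meV

k_BT = 0.08617 × 233 K = 20.0776 meV.
Eᵢ/kT = 0, 0.562816, 1.20532.
Z = Σ gᵢe^(−Eᵢ/kT) = 3·e^(−0) + 3·e^(−0.562816) + 1·e^(−1.20532) = 3.00000 + 1.70881 + 0.299596 = 5.00841.
⟨E⟩ = Σ Eᵢ gᵢe^(−Eᵢ/kT) / Z = (0·3.00000 + 11.3·1.70881 + 24.2·0.299596) / 5.00841 = 5.303 meV.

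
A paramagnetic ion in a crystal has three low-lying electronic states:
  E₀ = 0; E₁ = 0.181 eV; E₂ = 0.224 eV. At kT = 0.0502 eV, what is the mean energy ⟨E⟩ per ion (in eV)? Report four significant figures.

Eᵢ/kT = 0, 3.60558, 4.46215.
Z = Σ e^(−Eᵢ/kT) = e^(−0) + e^(−3.60558) + e^(−4.46215) = 1.00000 + 0.0271717 + 0.0115375 = 1.03871.
⟨E⟩ = Σ Eᵢ e^(−Eᵢ/kT) / Z = (0·1.00000 + 0.181·0.0271717 + 0.224·0.0115375) / 1.03871 = 0.007223 eV.

0.007223 eV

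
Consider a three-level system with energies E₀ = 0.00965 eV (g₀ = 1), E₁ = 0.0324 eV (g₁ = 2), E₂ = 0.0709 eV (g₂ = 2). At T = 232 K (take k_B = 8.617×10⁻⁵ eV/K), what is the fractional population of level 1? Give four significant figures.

k_BT = 8.617×10⁻⁵ × 232 K = 0.0199914 eV.
Eᵢ/kT = 0.482708, 1.62070, 3.54653.
Z = Σ gᵢe^(−Eᵢ/kT) = 1·e^(−0.482708) + 2·e^(−1.62070) + 2·e^(−3.54653) = 0.617110 + 0.395520 + 0.0576490 = 1.07028.
P₁ = g₁ e^(−E₁/kT) / Z = 0.395520/1.07028 = 0.3695.

0.3695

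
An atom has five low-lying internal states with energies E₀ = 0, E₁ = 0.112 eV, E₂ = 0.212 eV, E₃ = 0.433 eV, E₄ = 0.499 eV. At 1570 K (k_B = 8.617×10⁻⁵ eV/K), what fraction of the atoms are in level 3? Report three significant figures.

0.0238

k_BT = 8.617×10⁻⁵ × 1570 K = 0.13529 eV.
Eᵢ/kT = 0, 0.82785, 1.5670, 3.2005, 3.6884.
Z = Σ e^(−Eᵢ/kT) = e^(−0) + e^(−0.82785) + e^(−1.5670) + e^(−3.2005) + e^(−3.6884) = 1.0000 + 0.43699 + 0.20867 + 0.040742 + 0.025012 = 1.7114.
P₃ = e^(−E₃/kT) / Z = 0.040742/1.7114 = 0.0238.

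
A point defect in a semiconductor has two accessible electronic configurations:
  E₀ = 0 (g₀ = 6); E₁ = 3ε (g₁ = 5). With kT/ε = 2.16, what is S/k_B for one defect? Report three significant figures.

Eᵢ/kT = 0, 1.3889.
Z = Σ gᵢe^(−Eᵢ/kT) = 6·e^(−0) + 5·e^(−1.3889) = 6.0000 + 1.2467 = 7.2467.
⟨E⟩ = Σ EᵢPᵢ = 0.51611 ε.
S/k_B = ln Z + ⟨E⟩/kT = ln(7.2467) + 0.51611/2.16 = 1.9805 + 0.23894 = 2.22.

2.22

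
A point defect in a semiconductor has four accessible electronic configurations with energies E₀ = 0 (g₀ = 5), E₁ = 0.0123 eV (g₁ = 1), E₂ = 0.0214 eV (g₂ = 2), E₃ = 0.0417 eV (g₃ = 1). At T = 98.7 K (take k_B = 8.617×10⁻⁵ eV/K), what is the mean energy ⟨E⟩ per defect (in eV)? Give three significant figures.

0.00123 eV

k_BT = 8.617×10⁻⁵ × 98.7 K = 0.0085050 eV.
Eᵢ/kT = 0, 1.4462, 2.5162, 4.9030.
Z = Σ gᵢe^(−Eᵢ/kT) = 5·e^(−0) + 1·e^(−1.4462) + 2·e^(−2.5162) + 1·e^(−4.9030) = 5.0000 + 0.23546 + 0.16153 + 0.0074243 = 5.4044.
⟨E⟩ = Σ Eᵢ gᵢe^(−Eᵢ/kT) / Z = (0·5.0000 + 0.0123·0.23546 + 0.0214·0.16153 + 0.0417·0.0074243) / 5.4044 = 0.00123 eV.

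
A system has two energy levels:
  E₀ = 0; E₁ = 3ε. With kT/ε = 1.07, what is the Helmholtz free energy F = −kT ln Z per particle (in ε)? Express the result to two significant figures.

Eᵢ/kT = 0, 2.804.
Z = Σ e^(−Eᵢ/kT) = e^(−0) + e^(−2.804) = 1.000 + 0.06057 = 1.061.
F = −kT ln Z = −1.07 × ln(1.061) = −1.07 × 0.05921 = -0.063 ε.

-0.063 ε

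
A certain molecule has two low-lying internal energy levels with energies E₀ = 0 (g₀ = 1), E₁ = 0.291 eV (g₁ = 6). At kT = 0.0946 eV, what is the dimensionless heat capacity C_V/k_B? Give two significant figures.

Eᵢ/kT = 0, 3.076.
Z = Σ gᵢe^(−Eᵢ/kT) = 1·e^(−0) + 6·e^(−3.076) = 1.000 + 0.2769 = 1.277.
⟨E⟩ = 0.06310 eV, ⟨E²⟩ = 0.01836 eV².
C_V/k_B = (⟨E²⟩ − ⟨E⟩²)/(kT)² = (0.01836 − 0.003982)/0.008949 = 1.6.

1.6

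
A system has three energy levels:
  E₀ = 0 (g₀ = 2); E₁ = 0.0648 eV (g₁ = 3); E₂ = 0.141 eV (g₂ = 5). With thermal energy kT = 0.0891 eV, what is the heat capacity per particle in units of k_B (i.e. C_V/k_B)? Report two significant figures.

Eᵢ/kT = 0, 0.7273, 1.582.
Z = Σ gᵢe^(−Eᵢ/kT) = 2·e^(−0) + 3·e^(−0.7273) + 5·e^(−1.582) = 2.000 + 1.450 + 1.028 = 4.478.
⟨E⟩ = 0.05335 eV, ⟨E²⟩ = 0.005924 eV².
C_V/k_B = (⟨E²⟩ − ⟨E⟩²)/(kT)² = (0.005924 − 0.002846)/0.007939 = 0.39.

0.39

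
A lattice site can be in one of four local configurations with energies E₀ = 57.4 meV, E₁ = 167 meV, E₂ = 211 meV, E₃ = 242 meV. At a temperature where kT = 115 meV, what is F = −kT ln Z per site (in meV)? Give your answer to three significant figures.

-13.3 meV

Eᵢ/kT = 0.49913, 1.4522, 1.8348, 2.1043.
Z = Σ e^(−Eᵢ/kT) = e^(−0.49913) + e^(−1.4522) + e^(−1.8348) + e^(−2.1043) = 0.60706 + 0.23405 + 0.15965 + 0.12193 = 1.1227.
F = −kT ln Z = −115 × ln(1.1227) = −115 × 0.11574 = -13.3 meV.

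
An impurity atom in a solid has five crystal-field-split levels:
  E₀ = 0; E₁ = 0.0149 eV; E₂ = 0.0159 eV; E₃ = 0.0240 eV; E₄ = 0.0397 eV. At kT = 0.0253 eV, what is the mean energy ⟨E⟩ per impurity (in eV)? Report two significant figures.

0.013 eV

Eᵢ/kT = 0, 0.5889, 0.6285, 0.9486, 1.569.
Z = Σ e^(−Eᵢ/kT) = e^(−0) + e^(−0.5889) + e^(−0.6285) + e^(−0.9486) + e^(−1.569) = 1.000 + 0.5549 + 0.5334 + 0.3873 + 0.2083 = 2.684.
⟨E⟩ = Σ Eᵢ e^(−Eᵢ/kT) / Z = (0·1.000 + 0.0149·0.5549 + 0.0159·0.5334 + 0.0240·0.3873 + 0.0397·0.2083) / 2.684 = 0.013 eV.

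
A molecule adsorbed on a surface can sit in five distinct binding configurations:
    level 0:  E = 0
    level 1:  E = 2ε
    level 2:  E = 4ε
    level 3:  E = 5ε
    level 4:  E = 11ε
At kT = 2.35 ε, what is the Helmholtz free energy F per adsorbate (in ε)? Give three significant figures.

-1.30 ε

Eᵢ/kT = 0, 0.85106, 1.7021, 2.1277, 4.6809.
Z = Σ e^(−Eᵢ/kT) = e^(−0) + e^(−0.85106) + e^(−1.7021) + e^(−2.1277) + e^(−4.6809) = 1.0000 + 0.42696 + 0.18230 + 0.11911 + 0.0092707 = 1.7376.
F = −kT ln Z = −2.35 × ln(1.7376) = −2.35 × 0.55250 = -1.30 ε.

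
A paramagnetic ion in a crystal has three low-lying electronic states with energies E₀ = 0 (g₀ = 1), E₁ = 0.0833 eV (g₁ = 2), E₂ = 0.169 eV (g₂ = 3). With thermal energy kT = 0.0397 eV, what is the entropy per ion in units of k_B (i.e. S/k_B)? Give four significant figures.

0.7932

Eᵢ/kT = 0, 2.09824, 4.25693.
Z = Σ gᵢe^(−Eᵢ/kT) = 1·e^(−0) + 2·e^(−2.09824) + 3·e^(−4.25693) = 1.00000 + 0.245344 + 0.0424972 = 1.28784.
⟨E⟩ = Σ EᵢPᵢ = 0.0214461 eV.
S/k_B = ln Z + ⟨E⟩/kT = ln(1.28784) + 0.0214461/0.0397 = 0.252966 + 0.540204 = 0.7932.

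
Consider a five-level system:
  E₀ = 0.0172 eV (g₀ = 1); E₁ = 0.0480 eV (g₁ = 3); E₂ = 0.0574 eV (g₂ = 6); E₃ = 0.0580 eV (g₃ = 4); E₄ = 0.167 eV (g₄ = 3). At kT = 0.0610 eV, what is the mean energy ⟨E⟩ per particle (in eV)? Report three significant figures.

0.0540 eV

Eᵢ/kT = 0.28197, 0.78689, 0.94098, 0.95082, 2.7377.
Z = Σ gᵢe^(−Eᵢ/kT) = 1·e^(−0.28197) + 3·e^(−0.78689) + 6·e^(−0.94098) + 4·e^(−0.95082) + 3·e^(−2.7377) = 0.75430 + 1.3658 + 2.3415 + 1.5457 + 0.19416 = 6.2015.
⟨E⟩ = Σ Eᵢ gᵢe^(−Eᵢ/kT) / Z = (0.0172·0.75430 + 0.0480·1.3658 + 0.0574·2.3415 + 0.0580·1.5457 + 0.167·0.19416) / 6.2015 = 0.0540 eV.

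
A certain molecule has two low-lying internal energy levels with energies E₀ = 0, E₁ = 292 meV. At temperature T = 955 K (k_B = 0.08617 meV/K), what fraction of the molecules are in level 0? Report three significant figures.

0.972

k_BT = 0.08617 × 955 K = 82.292 meV.
Eᵢ/kT = 0, 3.5483.
Z = Σ e^(−Eᵢ/kT) = e^(−0) + e^(−3.5483) = 1.0000 + 0.028774 = 1.0288.
P₀ = e^(−E₀/kT) / Z = 1.0000/1.0288 = 0.972.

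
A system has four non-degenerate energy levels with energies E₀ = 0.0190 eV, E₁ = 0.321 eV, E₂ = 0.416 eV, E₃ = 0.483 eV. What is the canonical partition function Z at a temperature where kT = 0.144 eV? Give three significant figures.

Z = 1.07

Eᵢ/kT = 0.13194, 2.2292, 2.8889, 3.3542.
Z = Σ e^(−Eᵢ/kT) = e^(−0.13194) + e^(−2.2292) + e^(−2.8889) + e^(−3.3542) = 0.87639 + 0.10761 + 0.055637 + 0.034937 = 1.0746.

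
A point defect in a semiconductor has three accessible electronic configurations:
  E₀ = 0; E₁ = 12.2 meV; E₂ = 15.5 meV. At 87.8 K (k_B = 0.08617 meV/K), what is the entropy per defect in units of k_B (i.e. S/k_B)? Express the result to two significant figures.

k_BT = 0.08617 × 87.8 K = 7.566 meV.
Eᵢ/kT = 0, 1.612, 2.049.
Z = Σ e^(−Eᵢ/kT) = e^(−0) + e^(−1.612) + e^(−2.049) = 1.000 + 0.1995 + 0.1289 = 1.328.
⟨E⟩ = Σ EᵢPᵢ = 3.337 meV.
S/k_B = ln Z + ⟨E⟩/kT = ln(1.328) + 3.337/7.566 = 0.2837 + 0.4411 = 0.72.

0.72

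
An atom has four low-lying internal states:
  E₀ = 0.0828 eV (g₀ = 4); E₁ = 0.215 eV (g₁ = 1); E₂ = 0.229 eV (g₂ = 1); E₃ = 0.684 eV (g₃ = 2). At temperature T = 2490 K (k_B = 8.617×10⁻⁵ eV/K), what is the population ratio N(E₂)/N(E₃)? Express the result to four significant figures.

k_BT = 8.617×10⁻⁵ × 2490 K = 0.214563 eV.
n₂/n₃ = (g₂/g₃) exp[−(E₂−E₃)/kT] = (1/2) × exp(−(-0.455 eV)/(0.214563 eV)) = (1/2) × exp(2.12059) = 4.168.

4.168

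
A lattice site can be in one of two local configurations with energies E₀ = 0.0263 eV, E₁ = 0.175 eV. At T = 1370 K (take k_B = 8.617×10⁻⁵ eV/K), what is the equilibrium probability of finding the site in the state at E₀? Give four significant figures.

k_BT = 8.617×10⁻⁵ × 1370 K = 0.118053 eV.
Eᵢ/kT = 0.222781, 1.48239.
Z = Σ e^(−Eᵢ/kT) = e^(−0.222781) + e^(−1.48239) = 0.800290 + 0.227094 = 1.02738.
P₀ = e^(−E₀/kT) / Z = 0.800290/1.02738 = 0.7790.

0.7790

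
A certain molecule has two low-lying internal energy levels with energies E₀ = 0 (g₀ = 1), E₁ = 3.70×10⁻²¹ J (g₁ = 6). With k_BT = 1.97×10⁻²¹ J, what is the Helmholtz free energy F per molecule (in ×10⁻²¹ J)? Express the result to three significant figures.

Eᵢ/kT = 0, 1.8782.
Z = Σ gᵢe^(−Eᵢ/kT) = 1·e^(−0) + 6·e^(−1.8782) = 1.0000 + 0.91719 = 1.9172.
F = −kT ln Z = −1.97 × ln(1.9172) = −1.97 × 0.65087 = -1.28 ×10⁻²¹ J.

-1.28 ×10⁻²¹ J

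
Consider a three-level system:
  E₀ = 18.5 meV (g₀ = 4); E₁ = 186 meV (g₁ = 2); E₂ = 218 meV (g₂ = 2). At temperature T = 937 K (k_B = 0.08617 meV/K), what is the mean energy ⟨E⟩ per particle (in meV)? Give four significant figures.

35.65 meV

k_BT = 0.08617 × 937 K = 80.7413 meV.
Eᵢ/kT = 0.229127, 2.30365, 2.69998.
Z = Σ gᵢe^(−Eᵢ/kT) = 4·e^(−0.229127) + 2·e^(−2.30365) + 2·e^(−2.69998) = 3.18091 + 0.199787 + 0.134414 = 3.51511.
⟨E⟩ = Σ Eᵢ gᵢe^(−Eᵢ/kT) / Z = (18.5·3.18091 + 186·0.199787 + 218·0.134414) / 3.51511 = 35.65 meV.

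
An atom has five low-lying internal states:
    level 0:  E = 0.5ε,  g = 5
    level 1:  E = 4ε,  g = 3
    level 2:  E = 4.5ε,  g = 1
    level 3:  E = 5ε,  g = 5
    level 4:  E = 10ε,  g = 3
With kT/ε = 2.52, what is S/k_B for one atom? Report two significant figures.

Eᵢ/kT = 0.1984, 1.587, 1.786, 1.984, 3.968.
Z = Σ gᵢe^(−Eᵢ/kT) = 5·e^(−0.1984) + 3·e^(−1.587) + 1·e^(−1.786) + 5·e^(−1.984) + 3·e^(−3.968) = 4.100 + 0.6136 + 0.1676 + 0.6876 + 0.05673 = 5.626.
⟨E⟩ = Σ EᵢPᵢ = 1.647 ε.
S/k_B = ln Z + ⟨E⟩/kT = ln(5.626) + 1.647/2.52 = 1.727 + 0.6536 = 2.4.

2.4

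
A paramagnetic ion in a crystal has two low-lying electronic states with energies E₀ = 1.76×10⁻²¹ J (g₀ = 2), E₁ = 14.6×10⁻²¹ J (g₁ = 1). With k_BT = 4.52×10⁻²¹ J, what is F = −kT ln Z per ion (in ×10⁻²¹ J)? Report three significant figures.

-1.50 ×10⁻²¹ J

Eᵢ/kT = 0.38938, 3.2301.
Z = Σ gᵢe^(−Eᵢ/kT) = 2·e^(−0.38938) + 1·e^(−3.2301) = 1.3550 + 0.039554 = 1.3946.
F = −kT ln Z = −4.52 × ln(1.3946) = −4.52 × 0.33261 = -1.50 ×10⁻²¹ J.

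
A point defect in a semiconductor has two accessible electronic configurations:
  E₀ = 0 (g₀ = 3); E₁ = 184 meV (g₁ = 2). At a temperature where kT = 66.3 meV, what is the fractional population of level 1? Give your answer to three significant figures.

0.0399

Eᵢ/kT = 0, 2.7753.
Z = Σ gᵢe^(−Eᵢ/kT) = 3·e^(−0) + 2·e^(−2.7753) = 3.0000 + 0.12466 = 3.1247.
P₁ = g₁ e^(−E₁/kT) / Z = 0.12466/3.1247 = 0.0399.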